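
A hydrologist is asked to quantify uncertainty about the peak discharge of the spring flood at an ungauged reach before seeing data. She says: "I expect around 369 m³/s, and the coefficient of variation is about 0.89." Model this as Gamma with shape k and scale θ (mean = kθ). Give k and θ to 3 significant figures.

k ≈ 1.26, θ ≈ 292

For Gamma(k, scale θ): mean = kθ, variance = kθ², so CV = 1/√k.
CV = 0.89, hence k = 1/CV² = 1.26.
Then θ = mean/k = 369/1.26 = 292.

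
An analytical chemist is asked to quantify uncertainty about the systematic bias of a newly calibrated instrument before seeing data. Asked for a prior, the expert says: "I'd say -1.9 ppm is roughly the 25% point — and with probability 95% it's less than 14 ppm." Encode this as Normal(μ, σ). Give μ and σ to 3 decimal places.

For Normal(μ,σ), the p-quantile is μ + z_p·σ. Here z_{0.25} = -0.6745, z_{0.95} = 1.645.
So -1.9 = μ − 0.6745σ and 14 = μ + 1.645σ.
Subtracting: σ = (14 − -1.9)/(1.645 − (-0.6745)) = 6.855.
Then μ = -1.9 − (-0.6745)·6.855 = 2.724.

μ = 2.724, σ = 6.855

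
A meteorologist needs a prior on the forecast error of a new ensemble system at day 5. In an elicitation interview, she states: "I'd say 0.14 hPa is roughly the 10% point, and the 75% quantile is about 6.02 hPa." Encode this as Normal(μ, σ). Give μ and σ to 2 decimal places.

μ = 3.99, σ = 3.01

The p-quantile of Normal(μ,σ) is μ + z_p·σ, with z_{0.1} = -1.282 and z_{0.75} = 0.6745.
Eliminate σ: μ = (z₂·x₁ − z₁·x₂)/(z₂ − z₁) = (0.6745·0.14 − (-1.282)·6.02)/1.956 = 3.99.
Then σ = (x₂ − x₁)/(z₂ − z₁) = (6.02 − 0.14)/1.956 = 3.01.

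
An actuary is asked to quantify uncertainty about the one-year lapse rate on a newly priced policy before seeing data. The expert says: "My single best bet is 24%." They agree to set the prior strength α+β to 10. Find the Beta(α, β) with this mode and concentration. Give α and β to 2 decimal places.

For α,β > 1 the Beta mode is (α−1)/(α+β−2). With α+β = 10, the mode is (α−1)/8.
Set (α−1)/8 = 0.24 → α = 1 + 0.24·8 = 2.92.
β = 10 − α = 7.08.

α = 2.92, β = 7.08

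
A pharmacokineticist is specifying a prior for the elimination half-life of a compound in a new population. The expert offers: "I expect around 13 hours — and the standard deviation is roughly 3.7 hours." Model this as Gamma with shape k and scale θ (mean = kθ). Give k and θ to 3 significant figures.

For Gamma(k, scale θ): mean = kθ, variance = kθ², so CV = 1/√k.
CV = SD/mean = 3.7/13 = 0.2846, hence k = 1/CV² = 12.3.
Then θ = mean/k = 13/12.3 = 1.05.

k ≈ 12.3, θ ≈ 1.05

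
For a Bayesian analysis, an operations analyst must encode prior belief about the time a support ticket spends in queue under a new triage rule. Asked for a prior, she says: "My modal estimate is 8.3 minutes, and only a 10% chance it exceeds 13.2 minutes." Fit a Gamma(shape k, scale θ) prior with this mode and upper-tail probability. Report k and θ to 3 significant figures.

Gamma(k,θ) with k>1 has mode (k−1)θ, so θ = 8.3/(k−1).
Need P(X < 13.2) = 0.9 with θ tied to k this way. Start at k = 2, θ = 8.3: P(X<13.2) ≈ 0.472.
Too low — raise k to concentrate. Iterating converges to k ≈ 9.72.
Then θ = 8.3/(9.72−1) ≈ 0.952.

k ≈ 9.72, θ ≈ 0.952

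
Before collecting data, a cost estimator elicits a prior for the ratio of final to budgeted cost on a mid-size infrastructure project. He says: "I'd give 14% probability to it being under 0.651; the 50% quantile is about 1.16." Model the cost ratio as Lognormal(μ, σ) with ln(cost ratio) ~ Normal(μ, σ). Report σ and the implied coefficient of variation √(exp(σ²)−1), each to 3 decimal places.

σ ≈ 0.535, CV ≈ 0.575

If T ~ Lognormal(μ,σ) then ln T ~ Normal(μ,σ), so the p-quantile of ln T is μ + z_p·σ.
ln(0.651) = -0.4292 and ln(1.16) = 0.1484; z_{0.14} = -1.08, z_{0.5} = 0.
σ = (0.1484 − -0.4292)/(0 − (-1.08)) = 0.535.
μ = -0.4292 − (-1.08)·0.535 = 0.148.
CV = √(exp(σ²)−1) = √(exp(0.2859)−1) = 0.575.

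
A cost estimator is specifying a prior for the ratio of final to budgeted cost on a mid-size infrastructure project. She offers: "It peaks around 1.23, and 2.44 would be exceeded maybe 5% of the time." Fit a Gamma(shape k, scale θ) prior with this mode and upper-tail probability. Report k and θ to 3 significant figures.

k ≈ 6.91, θ ≈ 0.208

Gamma(k,θ) with k>1 has mode (k−1)θ, so θ = 1.23/(k−1).
Need P(X < 2.44) = 0.95 with θ tied to k this way. Start at k = 2, θ = 1.23: P(X<2.44) ≈ 0.590.
Too low — raise k to concentrate. Iterating converges to k ≈ 6.91.
Then θ = 1.23/(6.91−1) ≈ 0.208.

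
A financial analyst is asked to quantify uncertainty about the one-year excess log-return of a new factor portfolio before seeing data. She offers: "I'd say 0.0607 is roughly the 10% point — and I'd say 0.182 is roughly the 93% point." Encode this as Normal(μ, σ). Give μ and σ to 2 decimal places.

The p-quantile of Normal(μ,σ) is μ + z_p·σ, with z_{0.1} = -1.282 and z_{0.93} = 1.476.
Eliminate σ: μ = (z₂·x₁ − z₁·x₂)/(z₂ − z₁) = (1.476·0.0607 − (-1.282)·0.182)/2.757 = 0.12.
Then σ = (x₂ − x₁)/(z₂ − z₁) = (0.182 − 0.0607)/2.757 = 0.04.

μ = 0.12, σ = 0.04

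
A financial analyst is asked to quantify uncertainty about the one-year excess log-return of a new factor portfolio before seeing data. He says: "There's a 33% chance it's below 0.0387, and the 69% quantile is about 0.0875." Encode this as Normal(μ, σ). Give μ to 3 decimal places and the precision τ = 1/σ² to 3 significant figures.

For Normal(μ,σ), the p-quantile is μ + z_p·σ. Here z_{0.33} = -0.4399, z_{0.69} = 0.4959.
So 0.0387 = μ − 0.4399σ and 0.0875 = μ + 0.4959σ.
Subtracting: σ = (0.0875 − 0.0387)/(0.4959 − (-0.4399)) = 0.052.
Then μ = 0.0387 − (-0.4399)·0.052 = 0.062.
Precision τ = 1/σ² = 1/0.05215² = 368.

μ = 0.062, τ = 368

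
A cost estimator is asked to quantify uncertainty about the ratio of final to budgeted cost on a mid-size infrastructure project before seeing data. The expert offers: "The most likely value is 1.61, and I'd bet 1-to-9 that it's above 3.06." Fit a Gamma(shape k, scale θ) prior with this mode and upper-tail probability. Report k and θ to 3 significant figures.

k ≈ 5.64, θ ≈ 0.347

Gamma(k,θ) with k>1 has mode (k−1)θ, so θ = 1.61/(k−1).
Need P(X < 3.06) = 0.9 with θ tied to k this way. Start at k = 2, θ = 1.61: P(X<3.06) ≈ 0.566.
Too low — raise k to concentrate. Iterating converges to k ≈ 5.64.
Then θ = 1.61/(5.64−1) ≈ 0.347.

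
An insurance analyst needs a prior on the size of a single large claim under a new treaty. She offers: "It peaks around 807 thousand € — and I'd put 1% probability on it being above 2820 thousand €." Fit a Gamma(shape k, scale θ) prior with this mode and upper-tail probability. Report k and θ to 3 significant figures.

k ≈ 3.77, θ ≈ 292

Gamma(k,θ) with k>1 has mode (k−1)θ, so θ = 807/(k−1).
Need P(X < 2820) = 0.99 with θ tied to k this way. Start at k = 2, θ = 807: P(X<2820) ≈ 0.864.
Too low — raise k to concentrate. Iterating converges to k ≈ 3.77.
Then θ = 807/(3.77−1) ≈ 292.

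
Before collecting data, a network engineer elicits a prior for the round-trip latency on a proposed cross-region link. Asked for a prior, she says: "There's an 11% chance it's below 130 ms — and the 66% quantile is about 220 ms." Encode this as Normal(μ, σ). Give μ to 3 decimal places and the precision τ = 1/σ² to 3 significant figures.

μ = 197.351, τ = 0.000332

For Normal(μ,σ), the p-quantile is μ + z_p·σ. Here z_{0.11} = -1.227, z_{0.66} = 0.4125.
So 130 = μ − 1.227σ and 220 = μ + 0.4125σ.
Subtracting: σ = (220 − 130)/(0.4125 − (-1.227)) = 54.912.
Then μ = 130 − (-1.227)·54.912 = 197.351.
Precision τ = 1/σ² = 1/54.91² = 0.000332.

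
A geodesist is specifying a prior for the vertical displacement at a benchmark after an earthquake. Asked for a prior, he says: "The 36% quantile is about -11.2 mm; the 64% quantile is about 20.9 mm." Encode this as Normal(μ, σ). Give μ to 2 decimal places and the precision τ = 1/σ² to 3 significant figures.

The p-quantile of Normal(μ,σ) is μ + z_p·σ, with z_{0.36} = -0.3585 and z_{0.64} = 0.3585.
Eliminate σ: μ = (z₂·x₁ − z₁·x₂)/(z₂ − z₁) = (0.3585·-11.2 − (-0.3585)·20.9)/0.7169 = 4.85.
Then σ = (x₂ − x₁)/(z₂ − z₁) = (20.9 − -11.2)/0.7169 = 44.78.
Precision τ = 1/σ² = 1/44.78² = 0.000499.

μ = 4.85, τ = 0.000499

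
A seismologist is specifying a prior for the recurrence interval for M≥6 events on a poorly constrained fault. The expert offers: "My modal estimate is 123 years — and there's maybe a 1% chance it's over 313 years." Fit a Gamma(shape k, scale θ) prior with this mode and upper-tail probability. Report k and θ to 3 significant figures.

k ≈ 6.36, θ ≈ 22.9

Gamma(k,θ) with k>1 has mode (k−1)θ, so θ = 123/(k−1).
Need P(X < 313) = 0.99 with θ tied to k this way. Start at k = 2, θ = 123: P(X<313) ≈ 0.722.
Too low — raise k to concentrate. Iterating converges to k ≈ 6.36.
Then θ = 123/(6.36−1) ≈ 22.9.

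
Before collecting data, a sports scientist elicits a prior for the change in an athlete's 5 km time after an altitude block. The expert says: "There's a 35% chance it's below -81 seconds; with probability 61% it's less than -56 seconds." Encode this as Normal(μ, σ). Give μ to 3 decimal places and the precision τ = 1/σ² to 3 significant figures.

For Normal(μ,σ), the p-quantile is μ + z_p·σ. Here z_{0.35} = -0.3853, z_{0.61} = 0.2793.
So -81 = μ − 0.3853σ and -56 = μ + 0.2793σ.
Subtracting: σ = (-56 − -81)/(0.2793 − (-0.3853)) = 37.614.
Then μ = -81 − (-0.3853)·37.614 = -66.506.
Precision τ = 1/σ² = 1/37.61² = 0.000707.

μ = -66.506, τ = 0.000707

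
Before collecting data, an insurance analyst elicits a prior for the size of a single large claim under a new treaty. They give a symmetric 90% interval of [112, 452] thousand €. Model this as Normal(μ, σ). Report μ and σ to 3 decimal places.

A symmetric 90% interval runs μ ± z·σ with z = 1.645.
Half-width = 170, so σ = 170/1.645 = 103.353.
μ is the interval midpoint, 282.000.

μ = 282.000, σ = 103.353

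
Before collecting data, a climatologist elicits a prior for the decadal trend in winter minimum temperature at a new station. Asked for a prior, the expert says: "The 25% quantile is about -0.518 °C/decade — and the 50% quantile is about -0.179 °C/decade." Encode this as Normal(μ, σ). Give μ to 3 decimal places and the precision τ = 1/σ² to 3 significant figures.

μ = -0.179, τ = 3.96

The p-quantile of Normal(μ,σ) is μ + z_p·σ, with z_{0.25} = -0.6745 and z_{0.5} = 0.
Eliminate σ: μ = (z₂·x₁ − z₁·x₂)/(z₂ − z₁) = (0·-0.518 − (-0.6745)·-0.179)/0.6745 = -0.179.
Then σ = (x₂ − x₁)/(z₂ − z₁) = (-0.179 − -0.518)/0.6745 = 0.503.
Precision τ = 1/σ² = 1/0.5026² = 3.96.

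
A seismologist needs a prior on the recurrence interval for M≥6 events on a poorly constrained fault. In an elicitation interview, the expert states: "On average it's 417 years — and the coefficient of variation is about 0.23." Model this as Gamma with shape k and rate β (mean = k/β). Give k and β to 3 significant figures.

k ≈ 18.9, β ≈ 0.0453

For Gamma(k, rate β): mean = k/β, variance = k/β², so CV = 1/√k.
CV = 0.23, hence k = 1/CV² = 18.9.
Then β = k/mean = 18.9/417 = 0.0453.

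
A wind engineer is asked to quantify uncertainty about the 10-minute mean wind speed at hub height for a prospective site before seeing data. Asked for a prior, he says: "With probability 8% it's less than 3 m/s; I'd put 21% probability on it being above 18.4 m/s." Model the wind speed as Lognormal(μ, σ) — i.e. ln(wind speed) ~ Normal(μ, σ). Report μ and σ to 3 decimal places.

If T ~ Lognormal(μ,σ) then ln T ~ Normal(μ,σ), so the p-quantile of ln T is μ + z_p·σ.
ln(3) = 1.099 and ln(18.4) = 2.912; z_{0.08} = -1.405, z_{0.79} = 0.8064.
σ = (2.912 − 1.099)/(0.8064 − (-1.405)) = 0.820.
μ = 1.099 − (-1.405)·0.820 = 2.251.

μ ≈ 2.251, σ ≈ 0.820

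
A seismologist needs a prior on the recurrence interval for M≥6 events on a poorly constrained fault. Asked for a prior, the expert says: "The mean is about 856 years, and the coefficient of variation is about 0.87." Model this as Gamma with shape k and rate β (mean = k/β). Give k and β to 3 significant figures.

For Gamma(k, rate β): mean = k/β, variance = k/β², so CV = 1/√k.
CV = 0.87, hence k = 1/CV² = 1.32.
Then β = k/mean = 1.32/856 = 0.00154.

k ≈ 1.32, β ≈ 0.00154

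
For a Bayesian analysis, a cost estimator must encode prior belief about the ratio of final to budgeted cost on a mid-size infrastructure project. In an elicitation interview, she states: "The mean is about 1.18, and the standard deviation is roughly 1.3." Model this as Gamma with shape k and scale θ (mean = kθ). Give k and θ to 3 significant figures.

k ≈ 0.824, θ ≈ 1.43

For Gamma(k, scale θ): mean = kθ, variance = kθ², so CV = 1/√k.
CV = SD/mean = 1.3/1.18 = 1.102, hence k = 1/CV² = 0.824.
Then θ = mean/k = 1.18/0.824 = 1.43.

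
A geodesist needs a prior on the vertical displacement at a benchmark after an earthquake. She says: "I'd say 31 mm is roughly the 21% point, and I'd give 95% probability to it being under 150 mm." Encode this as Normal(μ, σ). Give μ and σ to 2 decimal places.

μ = 70.15, σ = 48.55

The p-quantile of Normal(μ,σ) is μ + z_p·σ, with z_{0.21} = -0.8064 and z_{0.95} = 1.645.
Eliminate σ: μ = (z₂·x₁ − z₁·x₂)/(z₂ − z₁) = (1.645·31 − (-0.8064)·150)/2.451 = 70.15.
Then σ = (x₂ − x₁)/(z₂ − z₁) = (150 − 31)/2.451 = 48.55.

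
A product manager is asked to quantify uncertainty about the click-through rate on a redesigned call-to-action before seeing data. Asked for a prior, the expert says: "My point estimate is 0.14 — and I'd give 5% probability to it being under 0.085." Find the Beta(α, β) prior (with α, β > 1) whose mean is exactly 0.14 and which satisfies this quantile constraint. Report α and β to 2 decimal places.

α ≈ 12.59, β ≈ 77.32

With mean 0.14 fixed, write α = 0.14s, β = 0.86s where s = α+β.
Need P(θ < 0.085) = 0.05 under Beta(0.14s, 0.86s). Normal approximation: (q−m)/√(m(1−m)/s) ≈ z_{0.05} = -1.64, so s ≈ 0.14·0.86·(-1.64)²/(0.085−0.14)² = 107.7.
At s = 107.7: P(θ<0.085) ≈ 0.035. Adjusting to match 0.05 gives s ≈ 89.90.
So α = 0.14·89.90 ≈ 12.59, β = 0.86·89.90 ≈ 77.32.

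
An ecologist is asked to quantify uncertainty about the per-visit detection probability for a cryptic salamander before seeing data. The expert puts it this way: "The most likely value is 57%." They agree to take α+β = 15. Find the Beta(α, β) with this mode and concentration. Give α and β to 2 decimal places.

α = 8.41, β = 6.59

For α,β > 1 the Beta mode is (α−1)/(α+β−2). With α+β = 15, the mode is (α−1)/13.
Set (α−1)/13 = 0.57 → α = 1 + 0.57·13 = 8.41.
β = 15 − α = 6.59.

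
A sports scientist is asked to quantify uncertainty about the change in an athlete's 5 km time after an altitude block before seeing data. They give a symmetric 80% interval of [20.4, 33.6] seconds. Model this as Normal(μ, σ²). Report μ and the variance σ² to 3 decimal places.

μ = 27.000, σ² = 26.523

A symmetric 80% interval runs μ ± z·σ with z = 1.282.
Half-width = 6.6, so σ = 6.6/1.282 = 5.1500 and σ² = 26.523.
μ is the interval midpoint, 27.000.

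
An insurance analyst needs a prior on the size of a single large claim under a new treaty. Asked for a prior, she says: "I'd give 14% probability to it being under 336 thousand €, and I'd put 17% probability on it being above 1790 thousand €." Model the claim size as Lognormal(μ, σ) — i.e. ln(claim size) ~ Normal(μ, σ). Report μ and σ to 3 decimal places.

If T ~ Lognormal(μ,σ) then ln T ~ Normal(μ,σ), so the p-quantile of ln T is μ + z_p·σ.
ln(336) = 5.817 and ln(1790) = 7.49; z_{0.14} = -1.08, z_{0.83} = 0.9542.
σ = (7.49 − 5.817)/(0.9542 − (-1.08)) = 0.822.
μ = 5.817 − (-1.08)·0.822 = 6.705.

μ ≈ 6.705, σ ≈ 0.822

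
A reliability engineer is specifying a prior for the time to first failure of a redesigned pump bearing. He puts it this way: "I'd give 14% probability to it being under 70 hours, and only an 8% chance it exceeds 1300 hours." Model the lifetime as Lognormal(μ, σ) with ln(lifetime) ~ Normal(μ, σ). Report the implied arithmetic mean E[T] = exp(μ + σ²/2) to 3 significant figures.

E[T] ≈ 497 hours

If T ~ Lognormal(μ,σ) then ln T ~ Normal(μ,σ), so the p-quantile of ln T is μ + z_p·σ.
ln(70) = 4.248 and ln(1300) = 7.17; z_{0.14} = -1.08, z_{0.92} = 1.405.
σ = (7.17 − 4.248)/(1.405 − (-1.08)) = 1.176.
μ = 4.248 − (-1.08)·1.176 = 5.518.
E[T] = exp(μ + σ²/2) = exp(5.518 + 0.6909) = 497 hours.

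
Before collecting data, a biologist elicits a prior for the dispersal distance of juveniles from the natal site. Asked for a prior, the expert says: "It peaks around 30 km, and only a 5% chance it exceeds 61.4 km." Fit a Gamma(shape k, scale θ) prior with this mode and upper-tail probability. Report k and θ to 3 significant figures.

Gamma(k,θ) with k>1 has mode (k−1)θ, so θ = 30/(k−1).
Need P(X < 61.4) = 0.95 with θ tied to k this way. Start at k = 2, θ = 30: P(X<61.4) ≈ 0.606.
Too low — raise k to concentrate. Iterating converges to k ≈ 6.39.
Then θ = 30/(6.39−1) ≈ 5.56.

k ≈ 6.39, θ ≈ 5.56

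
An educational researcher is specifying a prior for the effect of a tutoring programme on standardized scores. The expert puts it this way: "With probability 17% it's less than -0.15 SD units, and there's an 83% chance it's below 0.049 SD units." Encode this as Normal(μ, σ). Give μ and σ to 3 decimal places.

For Normal(μ,σ), the p-quantile is μ + z_p·σ. Here z_{0.17} = -0.9542, z_{0.83} = 0.9542.
So -0.15 = μ − 0.9542σ and 0.049 = μ + 0.9542σ.
Subtracting: σ = (0.049 − -0.15)/(0.9542 − (-0.9542)) = 0.104.
Then μ = -0.15 − (-0.9542)·0.104 = -0.050.

μ = -0.050, σ = 0.104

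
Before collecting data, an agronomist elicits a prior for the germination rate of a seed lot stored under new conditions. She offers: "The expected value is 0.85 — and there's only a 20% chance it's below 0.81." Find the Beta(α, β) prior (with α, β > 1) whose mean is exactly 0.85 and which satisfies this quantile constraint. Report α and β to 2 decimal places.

With mean 0.85 fixed, write α = 0.85s, β = 0.15s where s = α+β.
Need P(θ < 0.81) = 0.2 under Beta(0.85s, 0.15s). Normal approximation: (q−m)/√(m(1−m)/s) ≈ z_{0.2} = -0.842, so s ≈ 0.85·0.15·(-0.842)²/(0.81−0.85)² = 56.4.
At s = 56.4: P(θ<0.81) ≈ 0.192. Adjusting to match 0.2 gives s ≈ 51.78.
So α = 0.85·51.78 ≈ 44.01, β = 0.15·51.78 ≈ 7.77.

α ≈ 44.01, β ≈ 7.77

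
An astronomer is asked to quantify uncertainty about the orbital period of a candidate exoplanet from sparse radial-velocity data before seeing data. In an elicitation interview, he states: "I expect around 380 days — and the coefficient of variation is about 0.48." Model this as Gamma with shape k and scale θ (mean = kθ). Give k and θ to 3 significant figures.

For Gamma(k, scale θ): mean = kθ, variance = kθ², so CV = 1/√k.
CV = 0.48, hence k = 1/CV² = 4.34.
Then θ = mean/k = 380/4.34 = 87.6.

k ≈ 4.34, θ ≈ 87.6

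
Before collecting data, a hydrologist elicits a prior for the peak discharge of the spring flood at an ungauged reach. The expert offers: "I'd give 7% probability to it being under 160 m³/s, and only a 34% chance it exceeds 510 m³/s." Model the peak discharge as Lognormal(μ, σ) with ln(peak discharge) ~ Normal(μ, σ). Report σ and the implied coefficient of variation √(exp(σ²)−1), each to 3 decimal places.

If T ~ Lognormal(μ,σ) then ln T ~ Normal(μ,σ), so the p-quantile of ln T is μ + z_p·σ.
ln(160) = 5.075 and ln(510) = 6.234; z_{0.07} = -1.476, z_{0.66} = 0.4125.
σ = (6.234 − 5.075)/(0.4125 − (-1.476)) = 0.614.
μ = 5.075 − (-1.476)·0.614 = 5.981.
CV = √(exp(σ²)−1) = √(exp(0.3769)−1) = 0.677.

σ ≈ 0.614, CV ≈ 0.677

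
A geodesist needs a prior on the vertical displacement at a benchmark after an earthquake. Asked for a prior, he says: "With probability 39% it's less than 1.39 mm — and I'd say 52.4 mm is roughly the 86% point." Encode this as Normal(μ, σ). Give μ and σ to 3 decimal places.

μ = 11.869, σ = 37.517

For Normal(μ,σ), the p-quantile is μ + z_p·σ. Here z_{0.39} = -0.2793, z_{0.86} = 1.08.
So 1.39 = μ − 0.2793σ and 52.4 = μ + 1.08σ.
Subtracting: σ = (52.4 − 1.39)/(1.08 − (-0.2793)) = 37.517.
Then μ = 1.39 − (-0.2793)·37.517 = 11.869.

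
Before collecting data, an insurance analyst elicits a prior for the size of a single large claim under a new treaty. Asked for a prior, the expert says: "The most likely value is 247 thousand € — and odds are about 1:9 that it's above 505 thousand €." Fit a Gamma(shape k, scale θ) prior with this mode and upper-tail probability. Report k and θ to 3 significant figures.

k ≈ 4.75, θ ≈ 65.8

Gamma(k,θ) with k>1 has mode (k−1)θ, so θ = 247/(k−1).
Need P(X < 505) = 0.9 with θ tied to k this way. Start at k = 2, θ = 247: P(X<505) ≈ 0.606.
Too low — raise k to concentrate. Iterating converges to k ≈ 4.75.
Then θ = 247/(4.75−1) ≈ 65.8.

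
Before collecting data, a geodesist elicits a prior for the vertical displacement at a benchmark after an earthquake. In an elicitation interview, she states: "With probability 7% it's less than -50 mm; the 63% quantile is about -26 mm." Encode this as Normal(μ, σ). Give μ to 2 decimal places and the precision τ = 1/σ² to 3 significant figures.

The p-quantile of Normal(μ,σ) is μ + z_p·σ, with z_{0.07} = -1.476 and z_{0.63} = 0.3319.
Eliminate σ: μ = (z₂·x₁ − z₁·x₂)/(z₂ − z₁) = (0.3319·-50 − (-1.476)·-26)/1.808 = -30.41.
Then σ = (x₂ − x₁)/(z₂ − z₁) = (-26 − -50)/1.808 = 13.28.
Precision τ = 1/σ² = 1/13.28² = 0.00567.

μ = -30.41, τ = 0.00567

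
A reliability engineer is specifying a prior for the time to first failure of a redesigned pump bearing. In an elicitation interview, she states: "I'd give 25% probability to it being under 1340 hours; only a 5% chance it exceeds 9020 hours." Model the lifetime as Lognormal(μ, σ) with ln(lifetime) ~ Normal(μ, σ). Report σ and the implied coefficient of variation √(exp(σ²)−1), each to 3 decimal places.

If T ~ Lognormal(μ,σ) then ln T ~ Normal(μ,σ), so the p-quantile of ln T is μ + z_p·σ.
ln(1340) = 7.2 and ln(9020) = 9.107; z_{0.25} = -0.6745, z_{0.95} = 1.645.
σ = (9.107 − 7.2)/(1.645 − (-0.6745)) = 0.822.
μ = 7.2 − (-0.6745)·0.822 = 7.755.
CV = √(exp(σ²)−1) = √(exp(0.6759)−1) = 0.983.

σ ≈ 0.822, CV ≈ 0.983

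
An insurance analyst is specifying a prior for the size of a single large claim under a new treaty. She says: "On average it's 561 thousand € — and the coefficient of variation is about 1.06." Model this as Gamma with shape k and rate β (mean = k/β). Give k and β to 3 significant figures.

For Gamma(k, rate β): mean = k/β, variance = k/β², so CV = 1/√k.
CV = 1.06, hence k = 1/CV² = 0.89.
Then β = k/mean = 0.89/561 = 0.00159.

k ≈ 0.89, β ≈ 0.00159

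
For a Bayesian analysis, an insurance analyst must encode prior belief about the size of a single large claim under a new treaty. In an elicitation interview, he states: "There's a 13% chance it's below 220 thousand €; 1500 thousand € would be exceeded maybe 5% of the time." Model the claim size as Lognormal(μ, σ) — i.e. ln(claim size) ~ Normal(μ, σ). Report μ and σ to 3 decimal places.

μ ≈ 6.174, σ ≈ 0.693

If T ~ Lognormal(μ,σ) then ln T ~ Normal(μ,σ), so the p-quantile of ln T is μ + z_p·σ.
ln(220) = 5.394 and ln(1500) = 7.313; z_{0.13} = -1.126, z_{0.95} = 1.645.
σ = (7.313 − 5.394)/(1.645 − (-1.126)) = 0.693.
μ = 5.394 − (-1.126)·0.693 = 6.174.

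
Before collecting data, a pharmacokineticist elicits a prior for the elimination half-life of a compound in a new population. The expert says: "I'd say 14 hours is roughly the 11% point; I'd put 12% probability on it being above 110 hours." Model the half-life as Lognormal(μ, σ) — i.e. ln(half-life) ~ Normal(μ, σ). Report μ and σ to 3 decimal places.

If T ~ Lognormal(μ,σ) then ln T ~ Normal(μ,σ), so the p-quantile of ln T is μ + z_p·σ.
ln(14) = 2.639 and ln(110) = 4.7; z_{0.11} = -1.227, z_{0.88} = 1.175.
σ = (4.7 − 2.639)/(1.175 − (-1.227)) = 0.858.
μ = 2.639 − (-1.227)·0.858 = 3.692.

μ ≈ 3.692, σ ≈ 0.858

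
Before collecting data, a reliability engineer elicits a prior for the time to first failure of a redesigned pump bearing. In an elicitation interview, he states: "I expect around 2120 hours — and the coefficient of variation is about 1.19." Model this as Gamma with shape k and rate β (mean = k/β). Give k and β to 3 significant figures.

k ≈ 0.706, β ≈ 0.000333

For Gamma(k, rate β): mean = k/β, variance = k/β², so CV = 1/√k.
CV = 1.19, hence k = 1/CV² = 0.706.
Then β = k/mean = 0.706/2120 = 0.000333.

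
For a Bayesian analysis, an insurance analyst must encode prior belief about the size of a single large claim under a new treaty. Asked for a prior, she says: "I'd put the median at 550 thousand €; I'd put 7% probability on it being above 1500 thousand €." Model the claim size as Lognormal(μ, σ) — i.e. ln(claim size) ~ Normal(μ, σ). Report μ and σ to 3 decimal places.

μ ≈ 6.310, σ ≈ 0.680

If T ~ Lognormal(μ,σ) then ln T ~ Normal(μ,σ), so the p-quantile of ln T is μ + z_p·σ.
ln(550) = 6.31 and ln(1500) = 7.313; z_{0.5} = 0, z_{0.93} = 1.476.
σ = (7.313 − 6.31)/(1.476 − (0)) = 0.680.
μ = 6.31 − (0)·0.680 = 6.310.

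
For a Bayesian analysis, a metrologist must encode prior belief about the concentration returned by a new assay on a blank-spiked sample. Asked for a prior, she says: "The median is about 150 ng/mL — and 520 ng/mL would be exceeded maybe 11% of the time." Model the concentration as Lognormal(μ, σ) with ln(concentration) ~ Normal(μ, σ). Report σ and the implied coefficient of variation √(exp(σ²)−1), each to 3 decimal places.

If T ~ Lognormal(μ,σ) then ln T ~ Normal(μ,σ), so the p-quantile of ln T is μ + z_p·σ.
ln(150) = 5.011 and ln(520) = 6.254; z_{0.5} = 0, z_{0.89} = 1.227.
σ = (6.254 − 5.011)/(1.227 − (0)) = 1.014.
μ = 5.011 − (0)·1.014 = 5.011.
CV = √(exp(σ²)−1) = √(exp(1.0274)−1) = 1.339.

σ ≈ 1.014, CV ≈ 1.339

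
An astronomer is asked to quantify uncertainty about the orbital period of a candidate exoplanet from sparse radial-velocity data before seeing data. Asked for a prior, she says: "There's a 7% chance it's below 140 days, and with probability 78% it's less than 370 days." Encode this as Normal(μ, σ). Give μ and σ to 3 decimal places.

For Normal(μ,σ), the p-quantile is μ + z_p·σ. Here z_{0.07} = -1.476, z_{0.78} = 0.7722.
So 140 = μ − 1.476σ and 370 = μ + 0.7722σ.
Subtracting: σ = (370 − 140)/(0.7722 − (-1.476)) = 102.314.
Then μ = 140 − (-1.476)·102.314 = 290.994.

μ = 290.994, σ = 102.314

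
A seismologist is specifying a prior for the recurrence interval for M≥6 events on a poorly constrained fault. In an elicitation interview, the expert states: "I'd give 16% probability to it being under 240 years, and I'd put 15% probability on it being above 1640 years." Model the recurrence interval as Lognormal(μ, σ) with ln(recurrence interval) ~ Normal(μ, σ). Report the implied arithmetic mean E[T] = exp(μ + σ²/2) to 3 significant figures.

E[T] ≈ 962 years

If T ~ Lognormal(μ,σ) then ln T ~ Normal(μ,σ), so the p-quantile of ln T is μ + z_p·σ.
ln(240) = 5.481 and ln(1640) = 7.402; z_{0.16} = -0.9945, z_{0.85} = 1.036.
σ = (7.402 − 5.481)/(1.036 − (-0.9945)) = 0.946.
μ = 5.481 − (-0.9945)·0.946 = 6.422.
E[T] = exp(μ + σ²/2) = exp(6.422 + 0.4477) = 962 years.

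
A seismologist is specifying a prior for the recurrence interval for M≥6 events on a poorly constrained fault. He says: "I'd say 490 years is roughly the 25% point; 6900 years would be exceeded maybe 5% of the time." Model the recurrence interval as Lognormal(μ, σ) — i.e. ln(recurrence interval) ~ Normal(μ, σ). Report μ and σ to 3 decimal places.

μ ≈ 6.964, σ ≈ 1.140

If T ~ Lognormal(μ,σ) then ln T ~ Normal(μ,σ), so the p-quantile of ln T is μ + z_p·σ.
ln(490) = 6.194 and ln(6900) = 8.839; z_{0.25} = -0.6745, z_{0.95} = 1.645.
σ = (8.839 − 6.194)/(1.645 − (-0.6745)) = 1.140.
μ = 6.194 − (-0.6745)·1.140 = 6.964.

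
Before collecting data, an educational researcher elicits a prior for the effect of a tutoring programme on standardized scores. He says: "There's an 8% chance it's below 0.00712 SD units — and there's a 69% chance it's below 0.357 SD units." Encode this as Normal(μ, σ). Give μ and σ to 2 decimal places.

The p-quantile of Normal(μ,σ) is μ + z_p·σ, with z_{0.08} = -1.405 and z_{0.69} = 0.4959.
Eliminate σ: μ = (z₂·x₁ − z₁·x₂)/(z₂ − z₁) = (0.4959·0.00712 − (-1.405)·0.357)/1.901 = 0.27.
Then σ = (x₂ − x₁)/(z₂ − z₁) = (0.357 − 0.00712)/1.901 = 0.18.

μ = 0.27, σ = 0.18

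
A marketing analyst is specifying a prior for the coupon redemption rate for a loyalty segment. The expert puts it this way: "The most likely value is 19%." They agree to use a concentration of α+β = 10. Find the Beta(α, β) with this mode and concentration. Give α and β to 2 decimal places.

For α,β > 1 the Beta mode is (α−1)/(α+β−2). With α+β = 10, the mode is (α−1)/8.
Set (α−1)/8 = 0.19 → α = 1 + 0.19·8 = 2.52.
β = 10 − α = 7.48.

α = 2.52, β = 7.48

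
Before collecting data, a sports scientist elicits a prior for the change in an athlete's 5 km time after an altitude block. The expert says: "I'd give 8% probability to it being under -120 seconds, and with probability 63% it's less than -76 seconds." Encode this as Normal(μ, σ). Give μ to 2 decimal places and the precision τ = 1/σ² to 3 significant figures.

μ = -84.41, τ = 0.00156

For Normal(μ,σ), the p-quantile is μ + z_p·σ. Here z_{0.08} = -1.405, z_{0.63} = 0.3319.
So -120 = μ − 1.405σ and -76 = μ + 0.3319σ.
Subtracting: σ = (-76 − -120)/(0.3319 − (-1.405)) = 25.33.
Then μ = -120 − (-1.405)·25.33 = -84.41.
Precision τ = 1/σ² = 1/25.33² = 0.00156.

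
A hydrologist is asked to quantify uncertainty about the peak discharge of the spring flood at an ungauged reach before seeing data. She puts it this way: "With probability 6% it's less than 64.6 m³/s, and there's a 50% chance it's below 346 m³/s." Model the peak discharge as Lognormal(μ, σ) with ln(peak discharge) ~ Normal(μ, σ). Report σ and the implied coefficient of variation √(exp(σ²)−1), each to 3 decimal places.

σ ≈ 1.079, CV ≈ 1.485

If T ~ Lognormal(μ,σ) then ln T ~ Normal(μ,σ), so the p-quantile of ln T is μ + z_p·σ.
ln(64.6) = 4.168 and ln(346) = 5.846; z_{0.06} = -1.555, z_{0.5} = 0.
σ = (5.846 − 4.168)/(0 − (-1.555)) = 1.079.
μ = 4.168 − (-1.555)·1.079 = 5.846.
CV = √(exp(σ²)−1) = √(exp(1.1651)−1) = 1.485.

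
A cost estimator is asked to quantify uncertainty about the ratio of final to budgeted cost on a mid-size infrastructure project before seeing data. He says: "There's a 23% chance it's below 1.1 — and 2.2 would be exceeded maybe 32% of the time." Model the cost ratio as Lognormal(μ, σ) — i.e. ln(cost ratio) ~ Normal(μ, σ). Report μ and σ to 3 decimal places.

μ ≈ 0.520, σ ≈ 0.574

If T ~ Lognormal(μ,σ) then ln T ~ Normal(μ,σ), so the p-quantile of ln T is μ + z_p·σ.
ln(1.1) = 0.09531 and ln(2.2) = 0.7885; z_{0.23} = -0.7388, z_{0.68} = 0.4677.
σ = (0.7885 − 0.09531)/(0.4677 − (-0.7388)) = 0.574.
μ = 0.09531 − (-0.7388)·0.574 = 0.520.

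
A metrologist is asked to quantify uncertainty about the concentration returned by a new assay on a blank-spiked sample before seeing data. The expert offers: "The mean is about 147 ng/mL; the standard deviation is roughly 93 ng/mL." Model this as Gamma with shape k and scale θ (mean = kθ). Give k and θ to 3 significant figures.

For Gamma(k, scale θ): mean = kθ, variance = kθ², so CV = 1/√k.
CV = SD/mean = 93/147 = 0.6327, hence k = 1/CV² = 2.5.
Then θ = mean/k = 147/2.5 = 58.8.

k ≈ 2.5, θ ≈ 58.8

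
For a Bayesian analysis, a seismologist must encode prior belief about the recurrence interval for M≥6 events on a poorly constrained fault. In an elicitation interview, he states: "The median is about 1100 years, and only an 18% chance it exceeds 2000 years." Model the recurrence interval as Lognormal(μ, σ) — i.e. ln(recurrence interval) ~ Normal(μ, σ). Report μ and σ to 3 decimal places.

If T ~ Lognormal(μ,σ) then ln T ~ Normal(μ,σ), so the p-quantile of ln T is μ + z_p·σ.
ln(1100) = 7.003 and ln(2000) = 7.601; z_{0.5} = 0, z_{0.82} = 0.9154.
σ = (7.601 − 7.003)/(0.9154 − (0)) = 0.653.
μ = 7.003 − (0)·0.653 = 7.003.

μ ≈ 7.003, σ ≈ 0.653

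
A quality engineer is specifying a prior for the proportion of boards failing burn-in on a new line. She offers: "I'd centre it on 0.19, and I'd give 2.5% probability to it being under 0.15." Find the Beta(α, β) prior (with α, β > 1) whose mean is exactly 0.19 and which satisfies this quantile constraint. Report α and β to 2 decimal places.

α ≈ 64.12, β ≈ 273.36

With mean 0.19 fixed, write α = 0.19s, β = 0.81s where s = α+β.
Need P(θ < 0.15) = 0.025 under Beta(0.19s, 0.81s). Normal approximation: (q−m)/√(m(1−m)/s) ≈ z_{0.025} = -1.96, so s ≈ 0.19·0.81·(-1.96)²/(0.15−0.19)² = 369.5.
At s = 369.5: P(θ<0.15) ≈ 0.020. Adjusting to match 0.025 gives s ≈ 337.48.
So α = 0.19·337.48 ≈ 64.12, β = 0.81·337.48 ≈ 273.36.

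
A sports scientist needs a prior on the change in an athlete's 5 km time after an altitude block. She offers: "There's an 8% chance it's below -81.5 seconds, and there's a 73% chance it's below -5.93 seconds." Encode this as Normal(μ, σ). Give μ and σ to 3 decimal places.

μ = -28.880, σ = 37.450

For Normal(μ,σ), the p-quantile is μ + z_p·σ. Here z_{0.08} = -1.405, z_{0.73} = 0.6128.
So -81.5 = μ − 1.405σ and -5.93 = μ + 0.6128σ.
Subtracting: σ = (-5.93 − -81.5)/(0.6128 − (-1.405)) = 37.450.
Then μ = -81.5 − (-1.405)·37.450 = -28.880.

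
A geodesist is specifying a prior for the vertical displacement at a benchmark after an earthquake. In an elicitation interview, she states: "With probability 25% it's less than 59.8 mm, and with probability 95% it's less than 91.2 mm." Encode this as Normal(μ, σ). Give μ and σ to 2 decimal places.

The p-quantile of Normal(μ,σ) is μ + z_p·σ, with z_{0.25} = -0.6745 and z_{0.95} = 1.645.
Eliminate σ: μ = (z₂·x₁ − z₁·x₂)/(z₂ − z₁) = (1.645·59.8 − (-0.6745)·91.2)/2.319 = 68.93.
Then σ = (x₂ − x₁)/(z₂ − z₁) = (91.2 − 59.8)/2.319 = 13.54.

μ = 68.93, σ = 13.54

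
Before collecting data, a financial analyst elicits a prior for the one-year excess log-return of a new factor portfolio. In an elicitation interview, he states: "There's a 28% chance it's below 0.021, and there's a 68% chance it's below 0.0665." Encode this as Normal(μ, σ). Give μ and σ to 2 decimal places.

μ = 0.05, σ = 0.04

For Normal(μ,σ), the p-quantile is μ + z_p·σ. Here z_{0.28} = -0.5828, z_{0.68} = 0.4677.
So 0.021 = μ − 0.5828σ and 0.0665 = μ + 0.4677σ.
Subtracting: σ = (0.0665 − 0.021)/(0.4677 − (-0.5828)) = 0.04.
Then μ = 0.021 − (-0.5828)·0.04 = 0.05.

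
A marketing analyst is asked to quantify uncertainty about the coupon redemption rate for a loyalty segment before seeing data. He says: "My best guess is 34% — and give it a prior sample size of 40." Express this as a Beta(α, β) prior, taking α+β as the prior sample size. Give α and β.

Under the effective-sample-size interpretation, Beta(α, β) has prior mean α/(α+β) and prior sample size α+β.
So α+β = 40 and α/(α+β) = 0.34, giving α = 0.34·40 = 13.6 and β = 40 − 13.6 = 26.4.

α = 13.6, β = 26.4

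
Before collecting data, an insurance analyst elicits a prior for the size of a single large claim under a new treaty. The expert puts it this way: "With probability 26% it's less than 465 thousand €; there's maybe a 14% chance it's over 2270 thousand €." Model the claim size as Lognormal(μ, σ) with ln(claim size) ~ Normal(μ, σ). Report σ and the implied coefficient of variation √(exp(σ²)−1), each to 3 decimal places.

If T ~ Lognormal(μ,σ) then ln T ~ Normal(μ,σ), so the p-quantile of ln T is μ + z_p·σ.
ln(465) = 6.142 and ln(2270) = 7.728; z_{0.26} = -0.6433, z_{0.86} = 1.08.
σ = (7.728 − 6.142)/(1.08 − (-0.6433)) = 0.920.
μ = 6.142 − (-0.6433)·0.920 = 6.734.
CV = √(exp(σ²)−1) = √(exp(0.8461)−1) = 1.153.

σ ≈ 0.920, CV ≈ 1.153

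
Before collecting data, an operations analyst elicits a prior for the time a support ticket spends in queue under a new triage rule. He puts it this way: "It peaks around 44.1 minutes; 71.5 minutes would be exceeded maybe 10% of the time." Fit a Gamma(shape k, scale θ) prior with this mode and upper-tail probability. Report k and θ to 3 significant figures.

k ≈ 9.06, θ ≈ 5.47

Gamma(k,θ) with k>1 has mode (k−1)θ, so θ = 44.1/(k−1).
Need P(X < 71.5) = 0.9 with θ tied to k this way. Start at k = 2, θ = 44.1: P(X<71.5) ≈ 0.482.
Too low — raise k to concentrate. Iterating converges to k ≈ 9.06.
Then θ = 44.1/(9.06−1) ≈ 5.47.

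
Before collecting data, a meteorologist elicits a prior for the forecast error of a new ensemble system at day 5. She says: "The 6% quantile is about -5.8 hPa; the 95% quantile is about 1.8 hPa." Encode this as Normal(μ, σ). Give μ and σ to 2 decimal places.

μ = -2.11, σ = 2.38

The p-quantile of Normal(μ,σ) is μ + z_p·σ, with z_{0.06} = -1.555 and z_{0.95} = 1.645.
Eliminate σ: μ = (z₂·x₁ − z₁·x₂)/(z₂ − z₁) = (1.645·-5.8 − (-1.555)·1.8)/3.2 = -2.11.
Then σ = (x₂ − x₁)/(z₂ − z₁) = (1.8 − -5.8)/3.2 = 2.38.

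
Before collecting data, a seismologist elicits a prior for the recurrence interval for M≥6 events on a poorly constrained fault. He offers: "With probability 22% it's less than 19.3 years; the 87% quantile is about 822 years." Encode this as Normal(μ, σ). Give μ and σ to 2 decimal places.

The p-quantile of Normal(μ,σ) is μ + z_p·σ, with z_{0.22} = -0.7722 and z_{0.87} = 1.126.
Eliminate σ: μ = (z₂·x₁ − z₁·x₂)/(z₂ − z₁) = (1.126·19.3 − (-0.7722)·822)/1.899 = 345.77.
Then σ = (x₂ − x₁)/(z₂ − z₁) = (822 − 19.3)/1.899 = 422.79.

μ = 345.77, σ = 422.79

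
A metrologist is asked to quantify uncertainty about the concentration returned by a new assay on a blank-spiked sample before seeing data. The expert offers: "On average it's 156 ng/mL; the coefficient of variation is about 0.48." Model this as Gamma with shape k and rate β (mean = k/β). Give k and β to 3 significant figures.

For Gamma(k, rate β): mean = k/β, variance = k/β², so CV = 1/√k.
CV = 0.48, hence k = 1/CV² = 4.34.
Then β = k/mean = 4.34/156 = 0.0278.

k ≈ 4.34, β ≈ 0.0278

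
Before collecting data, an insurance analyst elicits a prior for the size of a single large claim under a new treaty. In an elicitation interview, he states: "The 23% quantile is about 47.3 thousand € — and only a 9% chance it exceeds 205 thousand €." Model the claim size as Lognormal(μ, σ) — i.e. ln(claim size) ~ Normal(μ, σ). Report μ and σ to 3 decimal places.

If T ~ Lognormal(μ,σ) then ln T ~ Normal(μ,σ), so the p-quantile of ln T is μ + z_p·σ.
ln(47.3) = 3.857 and ln(205) = 5.323; z_{0.23} = -0.7388, z_{0.91} = 1.341.
σ = (5.323 − 3.857)/(1.341 − (-0.7388)) = 0.705.
μ = 3.857 − (-0.7388)·0.705 = 4.378.

μ ≈ 4.378, σ ≈ 0.705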